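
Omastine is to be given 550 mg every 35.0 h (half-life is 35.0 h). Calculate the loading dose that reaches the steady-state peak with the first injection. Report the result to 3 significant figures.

1100 mg

k = ln 2 / 35.0 = 0.01980 h⁻¹
Accumulation ratio R = 1 / (1 − e^(−kτ)) = 1 / (1 − e^(−0.01980×35.0)) = 1 / (1 − 0.5000) = 2.000
Loading dose = maintenance dose × R = 550 × 2.000 ≈ 1100 mg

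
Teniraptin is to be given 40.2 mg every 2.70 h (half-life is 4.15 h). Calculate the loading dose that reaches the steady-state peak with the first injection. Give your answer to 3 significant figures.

111 mg

k = ln 2 / 4.15 = 0.1670 h⁻¹
Accumulation ratio R = 1 / (1 − e^(−kτ)) = 1 / (1 − e^(−0.1670×2.70)) = 1 / (1 − 0.6370) = 2.755
Loading dose = maintenance dose × R = 40.2 × 2.755 ≈ 111 mg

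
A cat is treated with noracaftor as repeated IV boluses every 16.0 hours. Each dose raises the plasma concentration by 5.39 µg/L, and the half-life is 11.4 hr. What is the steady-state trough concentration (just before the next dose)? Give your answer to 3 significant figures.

k = ln 2 / 11.4 = 0.06080 hr⁻¹
Fraction remaining after one interval: e^(−kτ) = e^(−0.06080 × 16.0) = 0.3780
R = 1 / (1 − 0.3780) = 1.608
Css,max = 5.39 × 1.608 = 8.666 µg/L
Css,min = Css,max × e^(−kτ) = 8.666 × 0.3780 ≈ 3.28 µg/L

3.28 µg/L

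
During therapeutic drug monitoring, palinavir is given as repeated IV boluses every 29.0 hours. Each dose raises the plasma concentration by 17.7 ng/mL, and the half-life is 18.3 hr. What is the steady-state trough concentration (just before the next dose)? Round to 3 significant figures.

k = ln 2 / 18.3 = 0.03788 hr⁻¹
Fraction remaining after one interval: e^(−kτ) = e^(−0.03788 × 29.0) = 0.3334
R = 1 / (1 − 0.3334) = 1.500
Css,max = 17.7 × 1.500 = 26.55 ng/mL
Css,min = Css,max × e^(−kτ) = 26.55 × 0.3334 ≈ 8.85 ng/mL

8.85 ng/mL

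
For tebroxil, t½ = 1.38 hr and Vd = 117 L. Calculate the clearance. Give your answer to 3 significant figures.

58.8 L/hr

k = ln 2 / t½ = ln 2 / 1.38 = 0.5023 hr⁻¹
CL = k · V = 0.5023 × 117 ≈ 58.8 L/hr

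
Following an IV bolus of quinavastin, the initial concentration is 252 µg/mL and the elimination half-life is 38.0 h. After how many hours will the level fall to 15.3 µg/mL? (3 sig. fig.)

154 hours

k = ln 2 / 38.0 = 0.01824 h⁻¹
C(t) = C₀ e^(−kt)  ⇒  t = ln(C₀/C) / k
t = ln(252/15.3) / 0.01824 = 2.802 / 0.01824 ≈ 154 hours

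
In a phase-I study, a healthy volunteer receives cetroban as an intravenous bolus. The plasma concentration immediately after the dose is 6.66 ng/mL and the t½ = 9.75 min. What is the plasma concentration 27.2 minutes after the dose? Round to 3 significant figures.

0.963 ng/mL

k = ln 2 / 9.75 = 0.07109 min⁻¹
27.2 min is 2.790 half-lives, so C = 6.66 × (1/2)^2.790 = 6.66 × 0.1446 ≈ 0.963 ng/mL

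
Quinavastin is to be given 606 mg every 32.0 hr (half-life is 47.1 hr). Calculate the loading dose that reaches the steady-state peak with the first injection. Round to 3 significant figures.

k = ln 2 / 47.1 = 0.01472 hr⁻¹
Accumulation ratio R = 1 / (1 − e^(−kτ)) = 1 / (1 − e^(−0.01472×32.0)) = 1 / (1 − 0.6244) = 2.663
Loading dose = maintenance dose × R = 606 × 2.663 ≈ 1610 mg

1610 mg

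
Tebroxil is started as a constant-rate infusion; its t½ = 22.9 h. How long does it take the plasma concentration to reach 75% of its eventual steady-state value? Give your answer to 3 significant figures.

45.8 hours

k = ln 2 / 22.9 = 0.03027 h⁻¹
f = 1 − e^(−kt)  ⇒  t = −ln(1 − f) / k
t = −ln(1 − 0.75) / 0.03027 = 1.386 / 0.03027 ≈ 45.8 hours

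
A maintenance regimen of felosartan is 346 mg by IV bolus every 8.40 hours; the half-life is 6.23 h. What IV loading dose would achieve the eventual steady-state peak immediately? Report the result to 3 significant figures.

570 mg

k = ln 2 / 6.23 = 0.1113 h⁻¹
Accumulation ratio R = 1 / (1 − e^(−kτ)) = 1 / (1 − e^(−0.1113×8.40)) = 1 / (1 − 0.3928) = 1.647
Loading dose = maintenance dose × R = 346 × 1.647 ≈ 570 mg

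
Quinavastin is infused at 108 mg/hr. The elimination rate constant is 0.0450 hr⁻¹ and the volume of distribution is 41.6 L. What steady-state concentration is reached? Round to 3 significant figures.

57.7 µg/mL

CL = k · V = 0.0450 × 41.6 = 1.872 L/hr
Css = rate / CL = 108 / 1.872 ≈ 57.7 µg/mL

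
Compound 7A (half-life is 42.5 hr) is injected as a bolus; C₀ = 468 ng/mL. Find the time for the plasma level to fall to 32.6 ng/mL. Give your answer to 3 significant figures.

163 hours

k = ln 2 / 42.5 = 0.01631 hr⁻¹
C(t) = C₀ e^(−kt)  ⇒  t = ln(C₀/C) / k
t = ln(468/32.6) / 0.01631 = 2.664 / 0.01631 ≈ 163 hours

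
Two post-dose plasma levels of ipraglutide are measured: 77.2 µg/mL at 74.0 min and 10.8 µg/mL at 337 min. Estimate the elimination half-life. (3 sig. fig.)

k = ln(C₁/C₂) / (t₂ − t₁) = ln(77.2/10.8) / (337 − 74.0)
  = 1.967 / 263.0 = 0.007479 min⁻¹
t½ = ln 2 / k = ln 2 / 0.007479 ≈ 92.7 minutes

92.7 minutes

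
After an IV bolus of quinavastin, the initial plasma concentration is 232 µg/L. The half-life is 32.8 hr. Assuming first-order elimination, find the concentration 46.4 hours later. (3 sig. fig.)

87.0 µg/L

k = ln 2 / 32.8 = 0.02113 hr⁻¹
46.4 hr is 1.415 half-lives, so C = 232 × (1/2)^1.415 = 232 × 0.3751 ≈ 87.0 µg/L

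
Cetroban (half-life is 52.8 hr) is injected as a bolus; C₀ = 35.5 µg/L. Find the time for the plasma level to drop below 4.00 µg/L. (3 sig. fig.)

k = ln 2 / 52.8 = 0.01313 hr⁻¹
C(t) = C₀ e^(−kt)  ⇒  t = ln(C₀/C) / k
t = ln(35.5/4.00) / 0.01313 = 2.183 / 0.01313 ≈ 166 hours

166 hours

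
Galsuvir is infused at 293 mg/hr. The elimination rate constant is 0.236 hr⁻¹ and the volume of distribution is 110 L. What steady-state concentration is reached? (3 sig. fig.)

CL = k · V = 0.236 × 110 = 25.96 L/hr
Css = rate / CL = 293 / 25.96 ≈ 11.3 µg/mL

11.3 µg/mL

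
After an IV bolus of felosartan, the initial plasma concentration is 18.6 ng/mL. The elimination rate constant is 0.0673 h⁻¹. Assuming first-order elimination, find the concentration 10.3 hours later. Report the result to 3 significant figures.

C(t) = C₀ e^(−kt) = 18.6 × e^(−0.06730 × 10.3) = 18.6 × e^(−0.6932) = 18.6 × 0.5000 ≈ 9.30 ng/mL

9.30 ng/mL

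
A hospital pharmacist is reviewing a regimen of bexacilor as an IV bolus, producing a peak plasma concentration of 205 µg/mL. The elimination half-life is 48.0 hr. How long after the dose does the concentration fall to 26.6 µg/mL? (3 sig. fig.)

k = ln 2 / 48.0 = 0.01444 hr⁻¹
C(t) = C₀ e^(−kt)  ⇒  t = ln(C₀/C) / k
t = ln(205/26.6) / 0.01444 = 2.042 / 0.01444 ≈ 141 hours

141 hours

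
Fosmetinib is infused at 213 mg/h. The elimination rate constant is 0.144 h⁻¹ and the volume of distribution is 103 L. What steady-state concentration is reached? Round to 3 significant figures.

CL = k · V = 0.144 × 103 = 14.83 L/h
Css = rate / CL = 213 / 14.83 ≈ 14.4 mg/L

14.4 mg/L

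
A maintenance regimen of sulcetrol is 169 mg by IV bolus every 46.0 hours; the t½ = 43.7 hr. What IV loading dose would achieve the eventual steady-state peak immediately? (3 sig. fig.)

326 mg

k = ln 2 / 43.7 = 0.01586 hr⁻¹
Accumulation ratio R = 1 / (1 − e^(−kτ)) = 1 / (1 − e^(−0.01586×46.0)) = 1 / (1 − 0.4821) = 1.931
Loading dose = maintenance dose × R = 169 × 1.931 ≈ 326 mg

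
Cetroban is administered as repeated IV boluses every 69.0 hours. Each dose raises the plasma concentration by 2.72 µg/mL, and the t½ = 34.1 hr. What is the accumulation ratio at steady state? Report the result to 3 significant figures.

1.33

k = ln 2 / 34.1 = 0.02033 hr⁻¹
Fraction remaining after one interval: e^(−kτ) = e^(−0.02033 × 69.0) = 0.2460
R = 1 / (1 − 0.2460) = 1 / 0.7540 ≈ 1.33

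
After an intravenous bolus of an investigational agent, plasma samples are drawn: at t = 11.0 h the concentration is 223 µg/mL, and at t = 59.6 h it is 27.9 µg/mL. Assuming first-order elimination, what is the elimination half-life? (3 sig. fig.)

k = ln(C₁/C₂) / (t₂ − t₁) = ln(223/27.9) / (59.6 − 11.0)
  = 2.079 / 48.60 = 0.04277 h⁻¹
t½ = ln 2 / k = ln 2 / 0.04277 ≈ 16.2 hours

16.2 hours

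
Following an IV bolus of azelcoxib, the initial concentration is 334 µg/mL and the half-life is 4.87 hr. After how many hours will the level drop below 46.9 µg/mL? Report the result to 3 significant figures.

13.8 hours

k = ln 2 / 4.87 = 0.1423 hr⁻¹
C(t) = C₀ e^(−kt)  ⇒  t = ln(C₀/C) / k
t = ln(334/46.9) / 0.1423 = 1.963 / 0.1423 ≈ 13.8 hours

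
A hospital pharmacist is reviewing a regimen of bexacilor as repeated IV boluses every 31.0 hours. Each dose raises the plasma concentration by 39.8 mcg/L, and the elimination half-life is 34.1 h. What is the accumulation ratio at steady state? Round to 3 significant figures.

2.14

k = ln 2 / 34.1 = 0.02033 h⁻¹
Fraction remaining after one interval: e^(−kτ) = e^(−0.02033 × 31.0) = 0.5325
R = 1 / (1 − 0.5325) = 1 / 0.4675 ≈ 2.14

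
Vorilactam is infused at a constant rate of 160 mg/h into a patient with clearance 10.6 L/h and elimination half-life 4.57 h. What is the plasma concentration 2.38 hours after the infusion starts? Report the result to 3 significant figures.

4.57 µg/mL

Css = rate / CL = 160 / 10.6 = 15.09 µg/mL
k = ln 2 / 4.57 = 0.1517 h⁻¹
C(t) = Css (1 − e^(−kt)) = 15.09 × (1 − e^(−0.3610)) = 15.09 × 0.3030 ≈ 4.57 µg/mL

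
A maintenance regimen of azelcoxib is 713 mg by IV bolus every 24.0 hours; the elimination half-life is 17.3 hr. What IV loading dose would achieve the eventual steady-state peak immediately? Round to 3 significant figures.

1150 mg

k = ln 2 / 17.3 = 0.04007 hr⁻¹
Accumulation ratio R = 1 / (1 − e^(−kτ)) = 1 / (1 − e^(−0.04007×24.0)) = 1 / (1 − 0.3823) = 1.619
Loading dose = maintenance dose × R = 713 × 1.619 ≈ 1150 mg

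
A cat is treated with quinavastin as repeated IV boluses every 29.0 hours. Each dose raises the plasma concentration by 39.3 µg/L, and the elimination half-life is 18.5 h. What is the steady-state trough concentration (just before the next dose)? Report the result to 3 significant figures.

k = ln 2 / 18.5 = 0.03747 h⁻¹
Fraction remaining after one interval: e^(−kτ) = e^(−0.03747 × 29.0) = 0.3374
R = 1 / (1 − 0.3374) = 1.509
Css,max = 39.3 × 1.509 = 59.31 µg/L
Css,min = Css,max × e^(−kτ) = 59.31 × 0.3374 ≈ 20.0 µg/L

20.0 µg/L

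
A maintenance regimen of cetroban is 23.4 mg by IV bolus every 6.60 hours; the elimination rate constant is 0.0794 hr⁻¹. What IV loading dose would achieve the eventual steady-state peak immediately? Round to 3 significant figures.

57.4 mg

Accumulation ratio R = 1 / (1 − e^(−kτ)) = 1 / (1 − e^(−0.07940×6.60)) = 1 / (1 − 0.5921) = 2.452
Loading dose = maintenance dose × R = 23.4 × 2.452 ≈ 57.4 mg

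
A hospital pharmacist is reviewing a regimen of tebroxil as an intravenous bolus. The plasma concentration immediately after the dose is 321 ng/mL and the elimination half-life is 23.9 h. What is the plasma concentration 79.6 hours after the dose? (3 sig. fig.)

k = ln 2 / 23.9 = 0.02900 h⁻¹
79.6 h is 3.331 half-lives, so C = 321 × (1/2)^3.331 = 321 × 0.09940 ≈ 31.9 ng/mL

31.9 ng/mL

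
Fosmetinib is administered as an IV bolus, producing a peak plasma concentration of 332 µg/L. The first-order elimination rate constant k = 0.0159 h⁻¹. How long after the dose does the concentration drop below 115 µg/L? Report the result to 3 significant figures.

66.7 hours

C(t) = C₀ e^(−kt)  ⇒  t = ln(C₀/C) / k
t = ln(332/115) / 0.01590 = 1.060 / 0.01590 ≈ 66.7 hours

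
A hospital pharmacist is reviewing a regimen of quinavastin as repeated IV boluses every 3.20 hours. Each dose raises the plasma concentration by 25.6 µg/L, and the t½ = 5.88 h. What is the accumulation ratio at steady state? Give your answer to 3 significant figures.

3.18

k = ln 2 / 5.88 = 0.1179 h⁻¹
Fraction remaining after one interval: e^(−kτ) = e^(−0.1179 × 3.20) = 0.6858
R = 1 / (1 − 0.6858) = 1 / 0.3142 ≈ 3.18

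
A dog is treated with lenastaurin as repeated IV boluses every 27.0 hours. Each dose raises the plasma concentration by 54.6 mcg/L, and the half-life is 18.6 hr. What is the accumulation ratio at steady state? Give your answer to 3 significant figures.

k = ln 2 / 18.6 = 0.03727 hr⁻¹
Fraction remaining after one interval: e^(−kτ) = e^(−0.03727 × 27.0) = 0.3656
R = 1 / (1 − 0.3656) = 1 / 0.6344 ≈ 1.58

1.58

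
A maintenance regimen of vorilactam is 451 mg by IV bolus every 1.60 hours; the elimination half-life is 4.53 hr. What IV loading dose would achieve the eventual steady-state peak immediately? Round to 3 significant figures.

2080 mg

k = ln 2 / 4.53 = 0.1530 hr⁻¹
Accumulation ratio R = 1 / (1 − e^(−kτ)) = 1 / (1 − e^(−0.1530×1.60)) = 1 / (1 − 0.7828) = 4.605
Loading dose = maintenance dose × R = 451 × 4.605 ≈ 2080 mg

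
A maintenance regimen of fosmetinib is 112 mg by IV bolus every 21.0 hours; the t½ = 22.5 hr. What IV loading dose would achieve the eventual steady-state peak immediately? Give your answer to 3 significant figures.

k = ln 2 / 22.5 = 0.03081 hr⁻¹
Accumulation ratio R = 1 / (1 − e^(−kτ)) = 1 / (1 − e^(−0.03081×21.0)) = 1 / (1 − 0.5236) = 2.099
Loading dose = maintenance dose × R = 112 × 2.099 ≈ 235 mg

235 mg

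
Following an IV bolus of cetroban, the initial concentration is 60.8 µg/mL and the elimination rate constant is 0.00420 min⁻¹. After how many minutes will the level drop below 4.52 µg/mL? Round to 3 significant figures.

619 minutes

C(t) = C₀ e^(−kt)  ⇒  t = ln(C₀/C) / k
t = ln(60.8/4.52) / 0.004200 = 2.599 / 0.004200 ≈ 619 minutes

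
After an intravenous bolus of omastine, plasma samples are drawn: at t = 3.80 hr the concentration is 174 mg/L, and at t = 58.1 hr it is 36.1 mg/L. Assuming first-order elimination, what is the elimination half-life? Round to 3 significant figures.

k = ln(C₁/C₂) / (t₂ − t₁) = ln(174/36.1) / (58.1 − 3.80)
  = 1.573 / 54.30 = 0.02896 hr⁻¹
t½ = ln 2 / k = ln 2 / 0.02896 ≈ 23.9 hours

23.9 hours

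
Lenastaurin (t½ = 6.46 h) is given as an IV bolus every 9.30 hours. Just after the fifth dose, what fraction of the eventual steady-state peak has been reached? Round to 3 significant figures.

k = ln 2 / 6.46 = 0.1073 h⁻¹
f_n = 1 − e^(−nkτ) = 1 − e^(−5 × 0.1073 × 9.30) = 1 − e^(−4.989) = 1 − 0.006810 ≈ 0.993

0.993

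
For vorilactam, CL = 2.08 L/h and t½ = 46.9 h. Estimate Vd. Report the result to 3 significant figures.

k = ln 2 / t½ = ln 2 / 46.9 = 0.01478 h⁻¹
V = CL / k = 2.08 / 0.01478 ≈ 141 L

141 L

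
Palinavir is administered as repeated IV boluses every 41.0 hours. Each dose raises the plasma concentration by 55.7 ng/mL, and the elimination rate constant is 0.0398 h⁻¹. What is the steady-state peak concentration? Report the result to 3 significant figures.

69.2 ng/mL

Fraction remaining after one interval: e^(−kτ) = e^(−0.03980 × 41.0) = 0.1956
R = 1 / (1 − 0.1956) = 1.243
Css,max = 55.7 × 1.243 ≈ 69.2 ng/mL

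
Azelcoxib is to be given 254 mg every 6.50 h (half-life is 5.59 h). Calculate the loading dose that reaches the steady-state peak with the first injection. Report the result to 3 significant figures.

k = ln 2 / 5.59 = 0.1240 h⁻¹
Accumulation ratio R = 1 / (1 − e^(−kτ)) = 1 / (1 − e^(−0.1240×6.50)) = 1 / (1 − 0.4466) = 1.807
Loading dose = maintenance dose × R = 254 × 1.807 ≈ 459 mg

459 mg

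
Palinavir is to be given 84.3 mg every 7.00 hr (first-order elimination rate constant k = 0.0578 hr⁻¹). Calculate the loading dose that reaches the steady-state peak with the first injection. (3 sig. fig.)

Accumulation ratio R = 1 / (1 − e^(−kτ)) = 1 / (1 − e^(−0.05780×7.00)) = 1 / (1 − 0.6672) = 3.005
Loading dose = maintenance dose × R = 84.3 × 3.005 ≈ 253 mg

253 mg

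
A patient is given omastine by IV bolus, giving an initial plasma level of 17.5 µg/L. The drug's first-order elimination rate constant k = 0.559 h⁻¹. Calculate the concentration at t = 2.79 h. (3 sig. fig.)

3.68 µg/L

C(t) = C₀ e^(−kt) = 17.5 × e^(−0.5590 × 2.79) = 17.5 × e^(−1.560) = 17.5 × 0.2102 ≈ 3.68 µg/L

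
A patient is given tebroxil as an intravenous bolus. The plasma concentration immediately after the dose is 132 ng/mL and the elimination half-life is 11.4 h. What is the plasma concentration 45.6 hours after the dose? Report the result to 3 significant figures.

8.25 ng/mL

k = ln 2 / 11.4 = 0.06080 h⁻¹
C(t) = C₀ e^(−kt) = 132 × e^(−0.06080 × 45.6) = 132 × e^(−2.773) = 132 × 0.06250 ≈ 8.25 ng/mL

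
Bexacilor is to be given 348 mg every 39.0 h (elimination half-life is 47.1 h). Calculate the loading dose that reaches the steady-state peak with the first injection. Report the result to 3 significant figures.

k = ln 2 / 47.1 = 0.01472 h⁻¹
Accumulation ratio R = 1 / (1 − e^(−kτ)) = 1 / (1 − e^(−0.01472×39.0)) = 1 / (1 − 0.5633) = 2.290
Loading dose = maintenance dose × R = 348 × 2.290 ≈ 797 mg

797 mg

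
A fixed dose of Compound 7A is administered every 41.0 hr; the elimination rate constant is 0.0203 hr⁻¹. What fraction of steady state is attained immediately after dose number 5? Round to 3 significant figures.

0.984

f_n = 1 − e^(−nkτ) = 1 − e^(−5 × 0.02030 × 41.0) = 1 − e^(−4.161) = 1 − 0.01558 ≈ 0.984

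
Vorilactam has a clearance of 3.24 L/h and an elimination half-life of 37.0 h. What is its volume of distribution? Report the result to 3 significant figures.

173 L

k = ln 2 / t½ = ln 2 / 37.0 = 0.01873 h⁻¹
V = CL / k = 3.24 / 0.01873 ≈ 173 L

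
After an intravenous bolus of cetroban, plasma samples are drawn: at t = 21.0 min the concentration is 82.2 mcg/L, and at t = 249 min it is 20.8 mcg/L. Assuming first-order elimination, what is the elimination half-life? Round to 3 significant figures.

115 minutes

k = ln(C₁/C₂) / (t₂ − t₁) = ln(82.2/20.8) / (249 − 21.0)
  = 1.374 / 228.0 = 0.006027 min⁻¹
t½ = ln 2 / k = ln 2 / 0.006027 ≈ 115 minutes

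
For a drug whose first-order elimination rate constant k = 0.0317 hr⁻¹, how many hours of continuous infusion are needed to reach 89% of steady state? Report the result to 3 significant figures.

f = 1 − e^(−kt)  ⇒  t = −ln(1 − f) / k
t = −ln(1 − 0.89) / 0.03170 = 2.207 / 0.03170 ≈ 69.6 hours

69.6 hours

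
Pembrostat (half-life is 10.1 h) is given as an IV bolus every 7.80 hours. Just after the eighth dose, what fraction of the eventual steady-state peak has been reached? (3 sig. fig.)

k = ln 2 / 10.1 = 0.06863 h⁻¹
f_n = 1 − e^(−nkτ) = 1 − e^(−8 × 0.06863 × 7.80) = 1 − e^(−4.282) = 1 − 0.01381 ≈ 0.986

0.986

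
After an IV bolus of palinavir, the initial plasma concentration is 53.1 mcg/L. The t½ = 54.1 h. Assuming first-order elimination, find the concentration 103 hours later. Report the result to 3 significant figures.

k = ln 2 / 54.1 = 0.01281 h⁻¹
C(t) = C₀ e^(−kt) = 53.1 × e^(−0.01281 × 103) = 53.1 × e^(−1.320) = 53.1 × 0.2672 ≈ 14.2 mcg/L

14.2 mcg/L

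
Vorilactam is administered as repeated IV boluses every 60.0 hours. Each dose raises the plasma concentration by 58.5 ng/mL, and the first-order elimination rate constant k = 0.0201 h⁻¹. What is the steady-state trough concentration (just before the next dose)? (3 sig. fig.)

Fraction remaining after one interval: e^(−kτ) = e^(−0.02010 × 60.0) = 0.2994
R = 1 / (1 − 0.2994) = 1.427
Css,max = 58.5 × 1.427 = 83.50 ng/mL
Css,min = Css,max × e^(−kτ) = 83.50 × 0.2994 ≈ 25.0 ng/mL

25.0 ng/mL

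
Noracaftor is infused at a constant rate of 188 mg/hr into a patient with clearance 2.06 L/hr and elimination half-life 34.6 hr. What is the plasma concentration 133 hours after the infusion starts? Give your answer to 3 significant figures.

Css = rate / CL = 188 / 2.06 = 91.26 µg/mL
k = ln 2 / 34.6 = 0.02003 hr⁻¹
C(t) = Css (1 − e^(−kt)) = 91.26 × (1 − e^(−2.664)) = 91.26 × 0.9304 ≈ 84.9 µg/mL

84.9 µg/mL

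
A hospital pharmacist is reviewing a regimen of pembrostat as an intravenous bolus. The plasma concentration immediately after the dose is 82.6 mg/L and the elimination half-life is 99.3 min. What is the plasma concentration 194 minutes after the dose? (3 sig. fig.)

21.3 mg/L

k = ln 2 / 99.3 = 0.006980 min⁻¹
C(t) = C₀ e^(−kt) = 82.6 × e^(−0.006980 × 194) = 82.6 × e^(−1.354) = 82.6 × 0.2582 ≈ 21.3 mg/L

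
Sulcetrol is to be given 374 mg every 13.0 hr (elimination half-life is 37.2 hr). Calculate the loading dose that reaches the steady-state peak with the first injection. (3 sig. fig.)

1740 mg

k = ln 2 / 37.2 = 0.01863 hr⁻¹
Accumulation ratio R = 1 / (1 − e^(−kτ)) = 1 / (1 − e^(−0.01863×13.0)) = 1 / (1 − 0.7849) = 4.648
Loading dose = maintenance dose × R = 374 × 4.648 ≈ 1740 mg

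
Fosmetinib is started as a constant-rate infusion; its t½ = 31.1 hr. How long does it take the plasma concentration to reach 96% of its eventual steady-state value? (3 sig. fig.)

144 hours

k = ln 2 / 31.1 = 0.02229 hr⁻¹
f = 1 − e^(−kt)  ⇒  t = −ln(1 − f) / k
t = −ln(1 − 0.96) / 0.02229 = 3.219 / 0.02229 ≈ 144 hours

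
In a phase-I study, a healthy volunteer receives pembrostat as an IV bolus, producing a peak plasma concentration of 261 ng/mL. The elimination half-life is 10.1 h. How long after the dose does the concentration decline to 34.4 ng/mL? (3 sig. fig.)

29.5 hours

k = ln 2 / 10.1 = 0.06863 h⁻¹
C(t) = C₀ e^(−kt)  ⇒  t = ln(C₀/C) / k
t = ln(261/34.4) / 0.06863 = 2.026 / 0.06863 ≈ 29.5 hours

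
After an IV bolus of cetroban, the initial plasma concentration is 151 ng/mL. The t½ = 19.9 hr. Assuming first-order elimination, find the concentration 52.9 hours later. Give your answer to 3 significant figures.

k = ln 2 / 19.9 = 0.03483 hr⁻¹
C(t) = C₀ e^(−kt) = 151 × e^(−0.03483 × 52.9) = 151 × e^(−1.843) = 151 × 0.1584 ≈ 23.9 ng/mL

23.9 ng/mL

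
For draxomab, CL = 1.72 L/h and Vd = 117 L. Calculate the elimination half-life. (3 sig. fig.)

k = CL / V = 1.72 / 117 = 0.01470 h⁻¹
t½ = ln 2 / k = ln 2 / 0.01470 ≈ 47.2 hours

47.2 hours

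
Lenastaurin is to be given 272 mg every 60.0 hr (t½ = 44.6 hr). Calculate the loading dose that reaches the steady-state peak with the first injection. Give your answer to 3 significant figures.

449 mg

k = ln 2 / 44.6 = 0.01554 hr⁻¹
Accumulation ratio R = 1 / (1 − e^(−kτ)) = 1 / (1 − e^(−0.01554×60.0)) = 1 / (1 − 0.3936) = 1.649
Loading dose = maintenance dose × R = 272 × 1.649 ≈ 449 mg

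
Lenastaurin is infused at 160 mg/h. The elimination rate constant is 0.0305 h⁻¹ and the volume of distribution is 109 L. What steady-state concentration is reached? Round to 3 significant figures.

CL = k · V = 0.0305 × 109 = 3.325 L/h
Css = rate / CL = 160 / 3.325 ≈ 48.1 µg/mL

48.1 µg/mL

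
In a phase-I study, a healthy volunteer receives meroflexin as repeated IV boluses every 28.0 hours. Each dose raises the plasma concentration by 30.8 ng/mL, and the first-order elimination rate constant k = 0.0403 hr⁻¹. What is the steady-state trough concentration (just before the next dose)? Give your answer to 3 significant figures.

Fraction remaining after one interval: e^(−kτ) = e^(−0.04030 × 28.0) = 0.3236
R = 1 / (1 − 0.3236) = 1.478
Css,max = 30.8 × 1.478 = 45.53 ng/mL
Css,min = Css,max × e^(−kτ) = 45.53 × 0.3236 ≈ 14.7 ng/mL

14.7 ng/mL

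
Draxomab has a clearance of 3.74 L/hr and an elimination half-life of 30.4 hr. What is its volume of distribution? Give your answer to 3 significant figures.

k = ln 2 / t½ = ln 2 / 30.4 = 0.02280 hr⁻¹
V = CL / k = 3.74 / 0.02280 ≈ 164 L

164 L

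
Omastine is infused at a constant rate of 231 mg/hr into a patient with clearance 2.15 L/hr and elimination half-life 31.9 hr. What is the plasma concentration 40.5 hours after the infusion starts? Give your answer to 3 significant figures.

62.9 mg/L

Css = rate / CL = 231 / 2.15 = 107.4 mg/L
k = ln 2 / 31.9 = 0.02173 hr⁻¹
C(t) = Css (1 − e^(−kt)) = 107.4 × (1 − e^(−0.8800)) = 107.4 × 0.5852 ≈ 62.9 mg/L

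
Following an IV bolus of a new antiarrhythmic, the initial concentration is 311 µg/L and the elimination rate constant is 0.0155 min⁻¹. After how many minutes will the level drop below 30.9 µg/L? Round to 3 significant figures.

C(t) = C₀ e^(−kt)  ⇒  t = ln(C₀/C) / k
t = ln(311/30.9) / 0.01550 = 2.309 / 0.01550 ≈ 149 minutes

149 minutes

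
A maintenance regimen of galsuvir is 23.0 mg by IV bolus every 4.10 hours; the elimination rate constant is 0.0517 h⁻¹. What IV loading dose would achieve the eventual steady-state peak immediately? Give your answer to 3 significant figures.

Accumulation ratio R = 1 / (1 − e^(−kτ)) = 1 / (1 − e^(−0.05170×4.10)) = 1 / (1 − 0.8090) = 5.235
Loading dose = maintenance dose × R = 23.0 × 5.235 ≈ 120 mg

120 mg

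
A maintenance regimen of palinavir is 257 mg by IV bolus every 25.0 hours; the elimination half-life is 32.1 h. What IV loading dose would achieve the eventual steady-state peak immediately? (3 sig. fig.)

k = ln 2 / 32.1 = 0.02159 h⁻¹
Accumulation ratio R = 1 / (1 − e^(−kτ)) = 1 / (1 − e^(−0.02159×25.0)) = 1 / (1 − 0.5828) = 2.397
Loading dose = maintenance dose × R = 257 × 2.397 ≈ 616 mg

616 mg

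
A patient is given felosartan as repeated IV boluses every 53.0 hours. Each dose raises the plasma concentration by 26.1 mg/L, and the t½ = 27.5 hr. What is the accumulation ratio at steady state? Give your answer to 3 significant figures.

k = ln 2 / 27.5 = 0.02521 hr⁻¹
Fraction remaining after one interval: e^(−kτ) = e^(−0.02521 × 53.0) = 0.2629
R = 1 / (1 − 0.2629) = 1 / 0.7371 ≈ 1.36

1.36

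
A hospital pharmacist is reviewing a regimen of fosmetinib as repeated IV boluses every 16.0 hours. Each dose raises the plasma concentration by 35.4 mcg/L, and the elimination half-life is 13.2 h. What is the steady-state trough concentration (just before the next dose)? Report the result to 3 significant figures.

26.9 mcg/L

k = ln 2 / 13.2 = 0.05251 h⁻¹
Fraction remaining after one interval: e^(−kτ) = e^(−0.05251 × 16.0) = 0.4316
R = 1 / (1 − 0.4316) = 1.759
Css,max = 35.4 × 1.759 = 62.28 mcg/L
Css,min = Css,max × e^(−kτ) = 62.28 × 0.4316 ≈ 26.9 mcg/L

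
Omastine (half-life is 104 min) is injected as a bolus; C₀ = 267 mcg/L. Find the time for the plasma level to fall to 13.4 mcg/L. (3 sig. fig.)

449 minutes

k = ln 2 / 104 = 0.006665 min⁻¹
C(t) = C₀ e^(−kt)  ⇒  t = ln(C₀/C) / k
t = ln(267/13.4) / 0.006665 = 2.992 / 0.006665 ≈ 449 minutes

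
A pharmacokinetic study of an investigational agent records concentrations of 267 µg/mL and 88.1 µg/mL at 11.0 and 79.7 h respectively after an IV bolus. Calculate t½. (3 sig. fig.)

42.9 hours

k = ln(C₁/C₂) / (t₂ − t₁) = ln(267/88.1) / (79.7 − 11.0)
  = 1.109 / 68.70 = 0.01614 h⁻¹
t½ = ln 2 / k = ln 2 / 0.01614 ≈ 42.9 hours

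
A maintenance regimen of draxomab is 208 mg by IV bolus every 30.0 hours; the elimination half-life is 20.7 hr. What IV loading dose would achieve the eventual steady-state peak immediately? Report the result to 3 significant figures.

328 mg

k = ln 2 / 20.7 = 0.03349 hr⁻¹
Accumulation ratio R = 1 / (1 − e^(−kτ)) = 1 / (1 − e^(−0.03349×30.0)) = 1 / (1 − 0.3662) = 1.578
Loading dose = maintenance dose × R = 208 × 1.578 ≈ 328 mg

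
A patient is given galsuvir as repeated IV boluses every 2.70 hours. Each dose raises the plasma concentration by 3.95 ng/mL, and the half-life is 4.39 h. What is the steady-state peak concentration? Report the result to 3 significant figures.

11.4 ng/mL

k = ln 2 / 4.39 = 0.1579 h⁻¹
Fraction remaining after one interval: e^(−kτ) = e^(−0.1579 × 2.70) = 0.6529
R = 1 / (1 − 0.6529) = 2.881
Css,max = 3.95 × 2.881 ≈ 11.4 ng/mL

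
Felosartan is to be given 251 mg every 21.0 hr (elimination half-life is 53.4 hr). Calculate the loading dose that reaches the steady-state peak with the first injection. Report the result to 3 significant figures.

1050 mg

k = ln 2 / 53.4 = 0.01298 hr⁻¹
Accumulation ratio R = 1 / (1 − e^(−kτ)) = 1 / (1 − e^(−0.01298×21.0)) = 1 / (1 − 0.7614) = 4.191
Loading dose = maintenance dose × R = 251 × 4.191 ≈ 1050 mg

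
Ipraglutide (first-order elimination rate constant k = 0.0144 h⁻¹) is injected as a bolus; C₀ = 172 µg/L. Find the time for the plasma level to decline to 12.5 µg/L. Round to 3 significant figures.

182 hours

C(t) = C₀ e^(−kt)  ⇒  t = ln(C₀/C) / k
t = ln(172/12.5) / 0.01440 = 2.622 / 0.01440 ≈ 182 hours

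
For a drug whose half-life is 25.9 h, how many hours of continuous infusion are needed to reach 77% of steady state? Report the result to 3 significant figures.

k = ln 2 / 25.9 = 0.02676 h⁻¹
f = 1 − e^(−kt)  ⇒  t = −ln(1 − f) / k
t = −ln(1 − 0.77) / 0.02676 = 1.470 / 0.02676 ≈ 54.9 hours

54.9 hours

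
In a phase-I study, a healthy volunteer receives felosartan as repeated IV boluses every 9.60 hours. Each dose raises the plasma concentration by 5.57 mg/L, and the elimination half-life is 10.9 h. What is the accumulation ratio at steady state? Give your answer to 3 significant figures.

2.19

k = ln 2 / 10.9 = 0.06359 h⁻¹
Fraction remaining after one interval: e^(−kτ) = e^(−0.06359 × 9.60) = 0.5431
R = 1 / (1 − 0.5431) = 1 / 0.4569 ≈ 2.19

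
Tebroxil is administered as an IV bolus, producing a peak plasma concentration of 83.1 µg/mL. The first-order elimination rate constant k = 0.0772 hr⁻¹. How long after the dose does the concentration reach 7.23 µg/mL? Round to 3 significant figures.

31.6 hours

C(t) = C₀ e^(−kt)  ⇒  t = ln(C₀/C) / k
t = ln(83.1/7.23) / 0.07720 = 2.442 / 0.07720 ≈ 31.6 hours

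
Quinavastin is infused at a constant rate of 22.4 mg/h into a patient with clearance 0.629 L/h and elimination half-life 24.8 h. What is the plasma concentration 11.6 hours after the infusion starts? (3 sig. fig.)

Css = rate / CL = 22.4 / 0.629 = 35.61 mg/L
k = ln 2 / 24.8 = 0.02795 h⁻¹
C(t) = Css (1 − e^(−kt)) = 35.61 × (1 − e^(−0.3242)) = 35.61 × 0.2769 ≈ 9.86 mg/L

9.86 mg/L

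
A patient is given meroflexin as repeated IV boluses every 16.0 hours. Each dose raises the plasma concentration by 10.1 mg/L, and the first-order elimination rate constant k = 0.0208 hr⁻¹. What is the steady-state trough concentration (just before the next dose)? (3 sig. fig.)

25.6 mg/L

Fraction remaining after one interval: e^(−kτ) = e^(−0.02080 × 16.0) = 0.7169
R = 1 / (1 − 0.7169) = 3.532
Css,max = 10.1 × 3.532 = 35.68 mg/L
Css,min = Css,max × e^(−kτ) = 35.68 × 0.7169 ≈ 25.6 mg/L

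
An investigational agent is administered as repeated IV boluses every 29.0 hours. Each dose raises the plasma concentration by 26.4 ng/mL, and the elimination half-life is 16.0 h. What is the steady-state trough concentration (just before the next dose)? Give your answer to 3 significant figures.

k = ln 2 / 16.0 = 0.04332 h⁻¹
Fraction remaining after one interval: e^(−kτ) = e^(−0.04332 × 29.0) = 0.2847
R = 1 / (1 − 0.2847) = 1.398
Css,max = 26.4 × 1.398 = 36.91 ng/mL
Css,min = Css,max × e^(−kτ) = 36.91 × 0.2847 ≈ 10.5 ng/mL

10.5 ng/mL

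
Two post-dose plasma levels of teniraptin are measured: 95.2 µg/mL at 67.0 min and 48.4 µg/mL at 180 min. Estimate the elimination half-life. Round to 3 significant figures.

116 minutes

k = ln(C₁/C₂) / (t₂ − t₁) = ln(95.2/48.4) / (180 − 67.0)
  = 0.6765 / 113.0 = 0.005987 min⁻¹
t½ = ln 2 / k = ln 2 / 0.005987 ≈ 116 minutes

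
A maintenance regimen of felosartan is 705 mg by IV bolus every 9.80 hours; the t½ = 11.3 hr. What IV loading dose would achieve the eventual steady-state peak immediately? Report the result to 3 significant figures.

1560 mg

k = ln 2 / 11.3 = 0.06134 hr⁻¹
Accumulation ratio R = 1 / (1 − e^(−kτ)) = 1 / (1 − e^(−0.06134×9.80)) = 1 / (1 − 0.5482) = 2.213
Loading dose = maintenance dose × R = 705 × 2.213 ≈ 1560 mg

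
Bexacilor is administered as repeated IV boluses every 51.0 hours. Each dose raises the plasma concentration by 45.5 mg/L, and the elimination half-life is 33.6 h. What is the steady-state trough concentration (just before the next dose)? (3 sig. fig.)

k = ln 2 / 33.6 = 0.02063 h⁻¹
Fraction remaining after one interval: e^(−kτ) = e^(−0.02063 × 51.0) = 0.3492
R = 1 / (1 − 0.3492) = 1.537
Css,max = 45.5 × 1.537 = 69.91 mg/L
Css,min = Css,max × e^(−kτ) = 69.91 × 0.3492 ≈ 24.4 mg/L

24.4 mg/L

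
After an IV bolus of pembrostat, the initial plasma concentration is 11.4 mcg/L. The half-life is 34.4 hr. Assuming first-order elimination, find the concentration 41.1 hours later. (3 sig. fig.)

k = ln 2 / 34.4 = 0.02015 hr⁻¹
41.1 hr is 1.195 half-lives, so C = 11.4 × (1/2)^1.195 = 11.4 × 0.4369 ≈ 4.98 mcg/L

4.98 mcg/L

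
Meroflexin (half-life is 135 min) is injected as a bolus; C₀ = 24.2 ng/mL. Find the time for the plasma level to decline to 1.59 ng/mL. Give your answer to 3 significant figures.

k = ln 2 / 135 = 0.005134 min⁻¹
C(t) = C₀ e^(−kt)  ⇒  t = ln(C₀/C) / k
t = ln(24.2/1.59) / 0.005134 = 2.723 / 0.005134 ≈ 530 minutes

530 minutes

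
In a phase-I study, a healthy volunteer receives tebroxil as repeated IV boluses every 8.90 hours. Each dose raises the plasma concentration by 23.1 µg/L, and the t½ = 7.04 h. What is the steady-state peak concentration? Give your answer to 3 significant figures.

k = ln 2 / 7.04 = 0.09846 h⁻¹
Fraction remaining after one interval: e^(−kτ) = e^(−0.09846 × 8.90) = 0.4163
R = 1 / (1 − 0.4163) = 1.713
Css,max = 23.1 × 1.713 ≈ 39.6 µg/L

39.6 µg/L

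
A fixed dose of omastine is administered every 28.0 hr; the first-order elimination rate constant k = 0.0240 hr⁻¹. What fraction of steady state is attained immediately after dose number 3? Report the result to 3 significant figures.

0.867

f_n = 1 − e^(−nkτ) = 1 − e^(−3 × 0.02400 × 28.0) = 1 − e^(−2.016) = 1 − 0.1332 ≈ 0.867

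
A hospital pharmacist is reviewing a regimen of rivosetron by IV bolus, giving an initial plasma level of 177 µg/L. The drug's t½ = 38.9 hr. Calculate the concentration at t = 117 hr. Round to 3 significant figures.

22.0 µg/L

k = ln 2 / 38.9 = 0.01782 hr⁻¹
117 hr is 3.008 half-lives, so C = 177 × (1/2)^3.008 = 177 × 0.1243 ≈ 22.0 µg/L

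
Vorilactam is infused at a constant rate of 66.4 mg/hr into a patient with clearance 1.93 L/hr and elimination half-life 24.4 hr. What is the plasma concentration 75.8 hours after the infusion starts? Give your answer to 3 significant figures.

30.4 mg/L

Css = rate / CL = 66.4 / 1.93 = 34.40 mg/L
k = ln 2 / 24.4 = 0.02841 hr⁻¹
C(t) = Css (1 − e^(−kt)) = 34.40 × (1 − e^(−2.153)) = 34.40 × 0.8839 ≈ 30.4 mg/L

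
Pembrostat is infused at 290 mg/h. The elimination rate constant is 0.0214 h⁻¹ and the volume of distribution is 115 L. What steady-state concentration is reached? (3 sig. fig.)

CL = k · V = 0.0214 × 115 = 2.461 L/h
Css = rate / CL = 290 / 2.461 ≈ 118 µg/mL

118 µg/mL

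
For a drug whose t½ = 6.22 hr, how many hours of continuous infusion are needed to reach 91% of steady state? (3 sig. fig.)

21.6 hours

k = ln 2 / 6.22 = 0.1114 hr⁻¹
f = 1 − e^(−kt)  ⇒  t = −ln(1 − f) / k
t = −ln(1 − 0.91) / 0.1114 = 2.408 / 0.1114 ≈ 21.6 hours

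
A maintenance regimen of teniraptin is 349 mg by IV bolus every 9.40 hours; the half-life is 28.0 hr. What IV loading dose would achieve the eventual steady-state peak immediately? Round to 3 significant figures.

k = ln 2 / 28.0 = 0.02476 hr⁻¹
Accumulation ratio R = 1 / (1 − e^(−kτ)) = 1 / (1 − e^(−0.02476×9.40)) = 1 / (1 − 0.7924) = 4.817
Loading dose = maintenance dose × R = 349 × 4.817 ≈ 1680 mg

1680 mg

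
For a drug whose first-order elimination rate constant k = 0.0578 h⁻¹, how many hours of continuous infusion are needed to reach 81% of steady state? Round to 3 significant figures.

28.7 hours

f = 1 − e^(−kt)  ⇒  t = −ln(1 − f) / k
t = −ln(1 − 0.81) / 0.05780 = 1.661 / 0.05780 ≈ 28.7 hours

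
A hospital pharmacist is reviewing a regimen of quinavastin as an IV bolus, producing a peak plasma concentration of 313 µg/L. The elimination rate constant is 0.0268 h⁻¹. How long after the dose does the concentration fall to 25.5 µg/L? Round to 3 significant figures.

C(t) = C₀ e^(−kt)  ⇒  t = ln(C₀/C) / k
t = ln(313/25.5) / 0.02680 = 2.508 / 0.02680 ≈ 93.6 hours

93.6 hours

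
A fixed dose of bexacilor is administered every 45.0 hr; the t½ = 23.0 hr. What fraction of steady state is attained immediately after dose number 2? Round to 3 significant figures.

k = ln 2 / 23.0 = 0.03014 hr⁻¹
f_n = 1 − e^(−nkτ) = 1 − e^(−2 × 0.03014 × 45.0) = 1 − e^(−2.712) = 1 − 0.06638 ≈ 0.934

0.934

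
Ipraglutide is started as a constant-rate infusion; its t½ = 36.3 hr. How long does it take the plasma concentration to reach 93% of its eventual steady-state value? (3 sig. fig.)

139 hours

k = ln 2 / 36.3 = 0.01909 hr⁻¹
f = 1 − e^(−kt)  ⇒  t = −ln(1 − f) / k
t = −ln(1 − 0.93) / 0.01909 = 2.659 / 0.01909 ≈ 139 hours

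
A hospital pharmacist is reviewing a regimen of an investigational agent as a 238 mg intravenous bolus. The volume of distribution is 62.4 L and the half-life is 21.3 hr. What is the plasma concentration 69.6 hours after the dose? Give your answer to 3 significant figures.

0.396 µg/mL

C₀ = dose / V = 238 / 62.4 = 3.814 µg/mL
k = ln 2 / 21.3 = 0.03254 hr⁻¹
C(t) = C₀ e^(−kt) = 3.814 × e^(−0.03254 × 69.6) = 3.814 × e^(−2.265) = 3.814 × 0.1038 ≈ 0.396 µg/mL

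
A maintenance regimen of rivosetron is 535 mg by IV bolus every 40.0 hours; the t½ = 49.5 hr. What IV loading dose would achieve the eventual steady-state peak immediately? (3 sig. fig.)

k = ln 2 / 49.5 = 0.01400 hr⁻¹
Accumulation ratio R = 1 / (1 − e^(−kτ)) = 1 / (1 − e^(−0.01400×40.0)) = 1 / (1 − 0.5711) = 2.332
Loading dose = maintenance dose × R = 535 × 2.332 ≈ 1250 mg

1250 mg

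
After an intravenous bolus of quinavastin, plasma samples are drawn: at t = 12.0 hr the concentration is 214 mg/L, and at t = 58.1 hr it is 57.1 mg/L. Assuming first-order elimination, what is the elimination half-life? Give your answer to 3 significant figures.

24.2 hours

k = ln(C₁/C₂) / (t₂ − t₁) = ln(214/57.1) / (58.1 − 12.0)
  = 1.321 / 46.10 = 0.02866 hr⁻¹
t½ = ln 2 / k = ln 2 / 0.02866 ≈ 24.2 hours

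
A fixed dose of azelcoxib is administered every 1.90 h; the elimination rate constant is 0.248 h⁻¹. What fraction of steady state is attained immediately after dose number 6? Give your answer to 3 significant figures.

0.941

f_n = 1 − e^(−nkτ) = 1 − e^(−6 × 0.2480 × 1.90) = 1 − e^(−2.827) = 1 − 0.05918 ≈ 0.941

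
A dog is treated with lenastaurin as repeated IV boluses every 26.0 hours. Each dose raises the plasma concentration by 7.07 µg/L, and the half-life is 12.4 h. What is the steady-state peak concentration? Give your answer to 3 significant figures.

9.23 µg/L

k = ln 2 / 12.4 = 0.05590 h⁻¹
Fraction remaining after one interval: e^(−kτ) = e^(−0.05590 × 26.0) = 0.2338
R = 1 / (1 − 0.2338) = 1.305
Css,max = 7.07 × 1.305 ≈ 9.23 µg/L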